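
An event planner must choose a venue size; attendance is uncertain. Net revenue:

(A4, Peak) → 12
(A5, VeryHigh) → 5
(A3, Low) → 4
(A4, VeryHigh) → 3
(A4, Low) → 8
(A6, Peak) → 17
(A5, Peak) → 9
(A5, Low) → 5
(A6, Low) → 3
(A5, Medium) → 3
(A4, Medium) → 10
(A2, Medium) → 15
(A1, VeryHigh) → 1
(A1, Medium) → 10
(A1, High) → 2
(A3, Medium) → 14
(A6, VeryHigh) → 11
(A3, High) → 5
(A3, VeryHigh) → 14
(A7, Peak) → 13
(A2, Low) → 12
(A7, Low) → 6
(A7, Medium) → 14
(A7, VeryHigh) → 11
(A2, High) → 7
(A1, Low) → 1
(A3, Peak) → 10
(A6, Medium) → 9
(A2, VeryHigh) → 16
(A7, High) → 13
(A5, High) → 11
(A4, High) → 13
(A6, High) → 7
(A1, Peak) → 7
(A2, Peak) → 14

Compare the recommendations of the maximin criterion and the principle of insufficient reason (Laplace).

Row minima: A1=1, A2=7, A3=4, A4=3, A5=3, A6=3, A7=6
Best worst-case = 7 → A2.
Row averages: A1=4.2, A2=12.8, A3=9.4, A4=9.2, A5=6.6, A6=9.4, A7=11.4
Highest average = 12.8 → A2.

maximin → A2; laplace → A2 (agree)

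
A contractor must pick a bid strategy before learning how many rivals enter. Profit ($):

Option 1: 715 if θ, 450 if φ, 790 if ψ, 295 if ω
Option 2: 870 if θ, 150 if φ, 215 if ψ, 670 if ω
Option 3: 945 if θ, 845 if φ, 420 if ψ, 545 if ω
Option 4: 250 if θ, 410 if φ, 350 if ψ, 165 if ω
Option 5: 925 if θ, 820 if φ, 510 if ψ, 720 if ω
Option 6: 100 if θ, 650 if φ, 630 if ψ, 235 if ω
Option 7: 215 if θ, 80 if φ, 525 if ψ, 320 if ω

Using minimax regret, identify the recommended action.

Option 5

Column bests: θ=945, φ=845, ψ=790, ω=720.
Option 1 regrets: 230, 395, 0, 425 → max 425
Option 2 regrets: 75, 695, 575, 50 → max 695
Option 3 regrets: 0, 0, 370, 175 → max 370
Option 4 regrets: 695, 435, 440, 555 → max 695
Option 5 regrets: 20, 25, 280, 0 → max 280
Option 6 regrets: 845, 195, 160, 485 → max 845
Option 7 regrets: 730, 765, 265, 400 → max 765
Smallest max regret = 280 → Option 5.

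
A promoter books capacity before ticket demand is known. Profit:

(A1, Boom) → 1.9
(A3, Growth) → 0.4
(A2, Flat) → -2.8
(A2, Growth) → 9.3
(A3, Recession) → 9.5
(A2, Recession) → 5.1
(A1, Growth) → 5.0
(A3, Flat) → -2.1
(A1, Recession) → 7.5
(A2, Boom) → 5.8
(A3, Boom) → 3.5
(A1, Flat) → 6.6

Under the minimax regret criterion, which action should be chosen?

Column bests: Recession=9.5, Flat=6.6, Growth=9.3, Boom=5.8.
A1 regrets: 2.0, 0.0, 4.3, 3.9 → max 4.3
A2 regrets: 4.4, 9.4, 0.0, 0.0 → max 9.4
A3 regrets: 0.0, 8.7, 8.9, 2.3 → max 8.9
Smallest max regret = 4.3 → A1.

A1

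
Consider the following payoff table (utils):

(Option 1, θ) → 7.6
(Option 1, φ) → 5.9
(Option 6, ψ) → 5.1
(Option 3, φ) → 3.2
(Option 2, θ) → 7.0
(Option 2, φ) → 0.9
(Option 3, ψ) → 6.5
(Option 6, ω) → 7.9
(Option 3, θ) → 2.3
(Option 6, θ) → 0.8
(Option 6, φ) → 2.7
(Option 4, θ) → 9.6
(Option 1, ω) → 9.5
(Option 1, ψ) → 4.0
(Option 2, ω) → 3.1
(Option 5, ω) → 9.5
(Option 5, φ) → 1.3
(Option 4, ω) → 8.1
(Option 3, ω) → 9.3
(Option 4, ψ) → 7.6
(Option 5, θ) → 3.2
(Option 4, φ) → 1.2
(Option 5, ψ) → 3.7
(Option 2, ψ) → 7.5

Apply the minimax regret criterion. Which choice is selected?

Option 1

Column bests: θ=9.6, φ=5.9, ψ=7.6, ω=9.5.
Option 1 regrets: 2.0, 0.0, 3.6, 0.0 → max 3.6
Option 2 regrets: 2.6, 5.0, 0.1, 6.4 → max 6.4
Option 3 regrets: 7.3, 2.7, 1.1, 0.2 → max 7.3
Option 4 regrets: 0.0, 4.7, 0.0, 1.4 → max 4.7
Option 5 regrets: 6.4, 4.6, 3.9, 0.0 → max 6.4
Option 6 regrets: 8.8, 3.2, 2.5, 1.6 → max 8.8
Smallest max regret = 3.6 → Option 1.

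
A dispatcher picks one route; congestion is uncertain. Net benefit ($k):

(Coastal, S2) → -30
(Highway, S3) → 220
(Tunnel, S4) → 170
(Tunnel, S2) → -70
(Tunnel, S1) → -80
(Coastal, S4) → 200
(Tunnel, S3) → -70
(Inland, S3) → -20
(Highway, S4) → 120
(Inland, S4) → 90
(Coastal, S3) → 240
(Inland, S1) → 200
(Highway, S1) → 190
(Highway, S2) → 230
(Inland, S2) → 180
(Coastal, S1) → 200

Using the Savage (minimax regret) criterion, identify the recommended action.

Column bests: S1=200, S2=230, S3=240, S4=200.
Coastal regrets: 0, 260, 0, 0 → max 260
Highway regrets: 10, 0, 20, 80 → max 80
Inland regrets: 0, 50, 260, 110 → max 260
Tunnel regrets: 280, 300, 310, 30 → max 310
Smallest max regret = 80 → Highway.

Highway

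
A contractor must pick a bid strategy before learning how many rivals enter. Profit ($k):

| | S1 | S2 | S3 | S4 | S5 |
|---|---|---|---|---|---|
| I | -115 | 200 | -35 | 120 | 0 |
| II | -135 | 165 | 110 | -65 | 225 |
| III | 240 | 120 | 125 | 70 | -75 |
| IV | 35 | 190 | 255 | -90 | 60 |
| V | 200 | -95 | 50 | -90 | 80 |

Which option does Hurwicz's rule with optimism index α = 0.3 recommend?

III

I: 0.3·200 + 0.7·(-115) = -20.5
II: 0.3·225 + 0.7·(-135) = -27
III: 0.3·240 + 0.7·(-75) = 19.5
IV: 0.3·255 + 0.7·(-90) = 13.5
V: 0.3·200 + 0.7·(-95) = -6.5
Highest Hurwicz score = 19.5 → III.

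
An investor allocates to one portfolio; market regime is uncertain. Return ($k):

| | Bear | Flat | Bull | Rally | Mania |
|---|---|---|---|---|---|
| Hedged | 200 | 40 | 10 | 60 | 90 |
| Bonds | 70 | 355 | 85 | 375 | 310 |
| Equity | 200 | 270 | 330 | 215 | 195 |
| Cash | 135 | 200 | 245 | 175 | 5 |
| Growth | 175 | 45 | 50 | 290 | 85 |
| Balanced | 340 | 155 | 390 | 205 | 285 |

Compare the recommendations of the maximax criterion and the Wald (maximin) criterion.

Row maxima: Hedged=200, Bonds=375, Equity=330, Cash=245, Growth=290, Balanced=390
Best best-case = 390 → Balanced.
Row minima: Hedged=10, Bonds=70, Equity=195, Cash=5, Growth=45, Balanced=155
Best worst-case = 195 → Equity.

maximax → Balanced; maximin → Equity (disagree)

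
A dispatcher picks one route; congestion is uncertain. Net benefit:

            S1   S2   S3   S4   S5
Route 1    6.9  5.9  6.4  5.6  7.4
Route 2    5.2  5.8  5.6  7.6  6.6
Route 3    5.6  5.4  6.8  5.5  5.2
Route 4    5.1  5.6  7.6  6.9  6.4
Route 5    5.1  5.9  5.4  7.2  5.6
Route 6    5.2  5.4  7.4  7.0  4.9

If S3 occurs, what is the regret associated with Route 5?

2.2

Best payoff under S3 is 7.6.
Regret = 7.6 − 5.4 = 2.2.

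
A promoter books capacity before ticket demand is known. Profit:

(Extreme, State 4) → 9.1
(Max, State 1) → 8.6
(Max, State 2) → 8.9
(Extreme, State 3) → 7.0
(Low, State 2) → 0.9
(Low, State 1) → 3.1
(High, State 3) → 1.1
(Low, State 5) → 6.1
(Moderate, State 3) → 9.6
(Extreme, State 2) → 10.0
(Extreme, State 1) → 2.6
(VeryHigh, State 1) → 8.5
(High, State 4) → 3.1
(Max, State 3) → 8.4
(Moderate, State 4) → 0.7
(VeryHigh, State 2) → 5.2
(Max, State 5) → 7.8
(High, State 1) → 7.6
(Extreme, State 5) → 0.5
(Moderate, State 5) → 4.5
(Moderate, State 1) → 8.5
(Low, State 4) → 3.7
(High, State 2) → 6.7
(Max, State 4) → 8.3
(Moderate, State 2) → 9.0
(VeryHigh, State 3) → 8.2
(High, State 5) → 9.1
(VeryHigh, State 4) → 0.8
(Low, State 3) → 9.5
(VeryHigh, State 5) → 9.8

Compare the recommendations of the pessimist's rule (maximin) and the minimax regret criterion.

maximin → Max; minimax regret → Max (agree)

Row minima: Low=0.9, Moderate=0.7, High=1.1, VeryHigh=0.8, Extreme=0.5, Max=7.8
Best worst-case = 7.8 → Max.
Column bests: State 1=8.6, State 2=10.0, State 3=9.6, State 4=9.1, State 5=9.8.
Low regrets: 5.5, 9.1, 0.1, 5.4, 3.7 → max 9.1
Moderate regrets: 0.1, 1.0, 0.0, 8.4, 5.3 → max 8.4
High regrets: 1.0, 3.3, 8.5, 6.0, 0.7 → max 8.5
VeryHigh regrets: 0.1, 4.8, 1.4, 8.3, 0.0 → max 8.3
Extreme regrets: 6.0, 0.0, 2.6, 0.0, 9.3 → max 9.3
Max regrets: 0.0, 1.1, 1.2, 0.8, 2.0 → max 2.0
Smallest max regret = 2.0 → Max.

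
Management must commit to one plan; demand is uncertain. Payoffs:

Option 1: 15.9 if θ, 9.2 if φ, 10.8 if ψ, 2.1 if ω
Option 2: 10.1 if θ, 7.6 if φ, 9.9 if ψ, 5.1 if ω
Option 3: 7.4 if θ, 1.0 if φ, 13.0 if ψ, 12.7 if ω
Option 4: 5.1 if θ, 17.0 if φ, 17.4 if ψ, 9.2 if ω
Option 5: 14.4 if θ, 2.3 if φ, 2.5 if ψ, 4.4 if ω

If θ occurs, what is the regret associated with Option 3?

8.5

Best payoff under θ is 15.9.
Regret = 15.9 − 7.4 = 8.5.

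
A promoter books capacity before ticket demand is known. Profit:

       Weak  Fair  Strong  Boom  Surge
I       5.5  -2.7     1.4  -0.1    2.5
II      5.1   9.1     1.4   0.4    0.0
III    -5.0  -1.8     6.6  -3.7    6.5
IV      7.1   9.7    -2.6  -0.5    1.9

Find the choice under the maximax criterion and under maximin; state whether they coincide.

Row maxima: I=5.5, II=9.1, III=6.6, IV=9.7
Best best-case = 9.7 → IV.
Row minima: I=-2.7, II=0.0, III=-5.0, IV=-2.6
Best worst-case = 0.0 → II.

maximax → IV; maximin → II (disagree)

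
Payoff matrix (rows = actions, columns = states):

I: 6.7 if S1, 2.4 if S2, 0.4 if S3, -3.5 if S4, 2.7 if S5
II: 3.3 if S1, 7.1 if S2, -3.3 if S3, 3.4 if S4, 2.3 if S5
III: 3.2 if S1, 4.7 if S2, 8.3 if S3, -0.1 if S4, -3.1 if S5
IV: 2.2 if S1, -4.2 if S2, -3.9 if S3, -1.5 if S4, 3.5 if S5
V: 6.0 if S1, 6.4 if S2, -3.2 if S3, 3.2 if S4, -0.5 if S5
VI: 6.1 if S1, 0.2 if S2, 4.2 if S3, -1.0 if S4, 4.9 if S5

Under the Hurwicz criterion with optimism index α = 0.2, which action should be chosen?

VI

I: 0.2·6.7 + 0.8·(-3.5) = -1.46
II: 0.2·7.1 + 0.8·(-3.3) = -1.22
III: 0.2·8.3 + 0.8·(-3.1) = -0.82
IV: 0.2·3.5 + 0.8·(-4.2) = -2.66
V: 0.2·6.4 + 0.8·(-3.2) = -1.28
VI: 0.2·6.1 + 0.8·(-1.0) = 0.42
Highest Hurwicz score = 0.42 → VI.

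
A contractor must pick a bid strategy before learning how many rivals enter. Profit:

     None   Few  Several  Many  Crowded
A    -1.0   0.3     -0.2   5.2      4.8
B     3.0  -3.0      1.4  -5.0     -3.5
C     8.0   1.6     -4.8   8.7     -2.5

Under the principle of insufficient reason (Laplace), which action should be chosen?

Row averages: A=1.82, B=-1.42, C=2.2
Highest average = 2.2 → C.

C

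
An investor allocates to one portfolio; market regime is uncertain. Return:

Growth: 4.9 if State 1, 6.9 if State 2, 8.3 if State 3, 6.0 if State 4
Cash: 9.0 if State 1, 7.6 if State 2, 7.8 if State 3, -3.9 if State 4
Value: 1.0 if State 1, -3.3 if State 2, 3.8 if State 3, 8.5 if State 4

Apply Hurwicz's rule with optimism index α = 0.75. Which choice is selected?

Growth: 0.75·8.3 + 0.25·4.9 = 7.45
Cash: 0.75·9.0 + 0.25·(-3.9) = 5.775
Value: 0.75·8.5 + 0.25·(-3.3) = 5.55
Highest Hurwicz score = 7.45 → Growth.

Growth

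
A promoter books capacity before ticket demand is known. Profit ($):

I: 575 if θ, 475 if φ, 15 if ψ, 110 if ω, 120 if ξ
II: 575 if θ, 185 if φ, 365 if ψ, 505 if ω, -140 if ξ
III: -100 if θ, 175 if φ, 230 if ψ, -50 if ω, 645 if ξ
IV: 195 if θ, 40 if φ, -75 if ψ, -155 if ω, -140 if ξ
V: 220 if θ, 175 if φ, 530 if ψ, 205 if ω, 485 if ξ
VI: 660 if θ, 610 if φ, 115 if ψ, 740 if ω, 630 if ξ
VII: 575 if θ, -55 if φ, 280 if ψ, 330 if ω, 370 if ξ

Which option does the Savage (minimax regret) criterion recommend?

Column bests: θ=660, φ=610, ψ=530, ω=740, ξ=645.
I regrets: 85, 135, 515, 630, 525 → max 630
II regrets: 85, 425, 165, 235, 785 → max 785
III regrets: 760, 435, 300, 790, 0 → max 790
IV regrets: 465, 570, 605, 895, 785 → max 895
V regrets: 440, 435, 0, 535, 160 → max 535
VI regrets: 0, 0, 415, 0, 15 → max 415
VII regrets: 85, 665, 250, 410, 275 → max 665
Smallest max regret = 415 → VI.

VI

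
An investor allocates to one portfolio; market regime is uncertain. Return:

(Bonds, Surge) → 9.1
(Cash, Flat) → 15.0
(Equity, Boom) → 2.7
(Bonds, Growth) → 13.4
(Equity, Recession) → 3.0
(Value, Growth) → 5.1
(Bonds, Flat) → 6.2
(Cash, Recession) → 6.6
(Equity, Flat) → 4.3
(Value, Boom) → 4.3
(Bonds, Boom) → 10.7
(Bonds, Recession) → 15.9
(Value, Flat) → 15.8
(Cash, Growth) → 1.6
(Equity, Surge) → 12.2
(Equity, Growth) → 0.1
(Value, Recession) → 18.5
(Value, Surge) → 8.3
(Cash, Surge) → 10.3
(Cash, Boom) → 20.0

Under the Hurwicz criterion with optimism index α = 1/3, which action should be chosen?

Equity: 1/3·12.2 + 2/3·0.1 = 62/15
Bonds: 1/3·15.9 + 2/3·6.2 = 283/30
Value: 1/3·18.5 + 2/3·4.3 = 271/30
Cash: 1/3·20.0 + 2/3·1.6 = 116/15
Highest Hurwicz score = 283/30 → Bonds.

Bonds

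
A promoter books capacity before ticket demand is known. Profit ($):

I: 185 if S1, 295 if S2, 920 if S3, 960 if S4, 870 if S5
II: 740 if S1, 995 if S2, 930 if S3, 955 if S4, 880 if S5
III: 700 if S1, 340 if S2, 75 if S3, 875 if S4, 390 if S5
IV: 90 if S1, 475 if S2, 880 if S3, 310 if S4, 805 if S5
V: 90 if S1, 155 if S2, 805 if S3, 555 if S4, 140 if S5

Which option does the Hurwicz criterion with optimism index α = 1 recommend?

I: 1·960 + 0·185 = 960
II: 1·995 + 0·740 = 995
III: 1·875 + 0·75 = 875
IV: 1·880 + 0·90 = 880
V: 1·805 + 0·90 = 805
Highest Hurwicz score = 995 → II.

II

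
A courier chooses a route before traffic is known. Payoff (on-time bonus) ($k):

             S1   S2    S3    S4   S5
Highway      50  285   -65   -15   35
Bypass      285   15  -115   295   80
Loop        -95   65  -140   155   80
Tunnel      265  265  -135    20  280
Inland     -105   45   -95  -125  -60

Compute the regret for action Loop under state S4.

Best payoff under S4 is 295.
Regret = 295 − 155 = 140.

140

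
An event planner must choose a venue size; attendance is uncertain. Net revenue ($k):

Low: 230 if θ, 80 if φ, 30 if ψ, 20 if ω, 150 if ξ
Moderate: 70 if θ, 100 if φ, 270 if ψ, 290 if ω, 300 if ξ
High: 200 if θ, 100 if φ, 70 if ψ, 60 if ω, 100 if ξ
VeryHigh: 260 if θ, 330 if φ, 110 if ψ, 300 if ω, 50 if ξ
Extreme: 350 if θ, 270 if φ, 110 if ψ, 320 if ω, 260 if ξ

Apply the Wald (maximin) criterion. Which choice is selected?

Extreme

Row minima: Low=20, Moderate=70, High=60, VeryHigh=50, Extreme=110
Best worst-case = 110 → Extreme.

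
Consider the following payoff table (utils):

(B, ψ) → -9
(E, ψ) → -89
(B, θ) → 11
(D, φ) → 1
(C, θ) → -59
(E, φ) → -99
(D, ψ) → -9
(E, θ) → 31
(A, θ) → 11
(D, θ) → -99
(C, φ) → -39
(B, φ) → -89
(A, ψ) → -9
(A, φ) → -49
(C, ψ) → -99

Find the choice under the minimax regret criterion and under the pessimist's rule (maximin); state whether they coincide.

minimax regret → A; maximin → A (agree)

Column bests: θ=31, φ=1, ψ=-9.
A regrets: 20, 50, 0 → max 50
B regrets: 20, 90, 0 → max 90
C regrets: 90, 40, 90 → max 90
D regrets: 130, 0, 0 → max 130
E regrets: 0, 100, 80 → max 100
Smallest max regret = 50 → A.
Row minima: A=-49, B=-89, C=-99, D=-99, E=-99
Best worst-case = -49 → A.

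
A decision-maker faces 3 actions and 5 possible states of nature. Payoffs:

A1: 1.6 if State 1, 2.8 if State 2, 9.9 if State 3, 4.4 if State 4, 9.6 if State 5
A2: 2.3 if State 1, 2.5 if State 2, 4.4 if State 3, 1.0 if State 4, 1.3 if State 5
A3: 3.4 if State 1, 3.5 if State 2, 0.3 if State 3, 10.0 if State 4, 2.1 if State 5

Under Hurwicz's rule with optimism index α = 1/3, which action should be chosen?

A1: 1/3·9.9 + 2/3·1.6 = 131/30
A2: 1/3·4.4 + 2/3·1.0 = 32/15
A3: 1/3·10.0 + 2/3·0.3 = 53/15
Highest Hurwicz score = 131/30 → A1.

A1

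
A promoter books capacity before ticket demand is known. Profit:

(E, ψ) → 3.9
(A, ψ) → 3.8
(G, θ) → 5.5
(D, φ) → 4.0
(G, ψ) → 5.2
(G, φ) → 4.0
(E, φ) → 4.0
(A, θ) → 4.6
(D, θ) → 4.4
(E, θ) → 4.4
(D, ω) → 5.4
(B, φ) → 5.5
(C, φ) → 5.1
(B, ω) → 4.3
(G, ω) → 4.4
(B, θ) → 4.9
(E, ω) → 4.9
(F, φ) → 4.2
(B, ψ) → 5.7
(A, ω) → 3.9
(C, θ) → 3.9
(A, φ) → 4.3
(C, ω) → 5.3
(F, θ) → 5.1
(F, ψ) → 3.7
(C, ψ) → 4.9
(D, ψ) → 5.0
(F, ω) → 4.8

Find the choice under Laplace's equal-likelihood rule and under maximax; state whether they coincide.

laplace → B; maximax → B (agree)

Row averages: A=4.15, B=5.1, C=4.8, D=4.7, E=4.3, F=4.45, G=4.775
Highest average = 5.1 → B.
Row maxima: A=4.6, B=5.7, C=5.3, D=5.4, E=4.9, F=5.1, G=5.5
Best best-case = 5.7 → B.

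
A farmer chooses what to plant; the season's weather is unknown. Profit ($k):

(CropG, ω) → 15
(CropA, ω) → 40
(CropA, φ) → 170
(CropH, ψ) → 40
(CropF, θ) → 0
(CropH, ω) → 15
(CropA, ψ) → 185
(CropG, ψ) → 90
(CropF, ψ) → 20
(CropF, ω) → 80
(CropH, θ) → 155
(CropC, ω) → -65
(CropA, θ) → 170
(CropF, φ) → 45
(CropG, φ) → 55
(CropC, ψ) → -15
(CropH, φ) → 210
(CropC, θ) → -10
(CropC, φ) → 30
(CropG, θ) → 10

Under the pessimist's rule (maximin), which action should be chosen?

CropA

Row minima: CropA=40, CropH=15, CropG=10, CropC=-65, CropF=0
Best worst-case = 40 → CropA.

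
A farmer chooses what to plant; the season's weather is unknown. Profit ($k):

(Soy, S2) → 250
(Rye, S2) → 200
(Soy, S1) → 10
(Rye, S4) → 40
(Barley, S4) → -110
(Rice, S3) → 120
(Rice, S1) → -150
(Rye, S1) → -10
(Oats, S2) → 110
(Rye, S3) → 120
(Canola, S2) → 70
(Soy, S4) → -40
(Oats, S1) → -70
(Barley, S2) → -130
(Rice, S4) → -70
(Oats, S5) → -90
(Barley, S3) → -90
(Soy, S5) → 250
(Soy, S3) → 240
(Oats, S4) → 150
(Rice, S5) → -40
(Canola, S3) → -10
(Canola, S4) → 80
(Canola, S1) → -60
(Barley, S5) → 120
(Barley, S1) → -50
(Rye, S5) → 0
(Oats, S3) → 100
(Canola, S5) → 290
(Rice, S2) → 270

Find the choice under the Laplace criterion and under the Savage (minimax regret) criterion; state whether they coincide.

laplace → Soy; minimax regret → Soy (agree)

Row averages: Canola=74, Oats=40, Rye=70, Soy=142, Rice=26, Barley=-52
Highest average = 142 → Soy.
Column bests: S1=10, S2=270, S3=240, S4=150, S5=290.
Canola regrets: 70, 200, 250, 70, 0 → max 250
Oats regrets: 80, 160, 140, 0, 380 → max 380
Rye regrets: 20, 70, 120, 110, 290 → max 290
Soy regrets: 0, 20, 0, 190, 40 → max 190
Rice regrets: 160, 0, 120, 220, 330 → max 330
Barley regrets: 60, 400, 330, 260, 170 → max 400
Smallest max regret = 190 → Soy.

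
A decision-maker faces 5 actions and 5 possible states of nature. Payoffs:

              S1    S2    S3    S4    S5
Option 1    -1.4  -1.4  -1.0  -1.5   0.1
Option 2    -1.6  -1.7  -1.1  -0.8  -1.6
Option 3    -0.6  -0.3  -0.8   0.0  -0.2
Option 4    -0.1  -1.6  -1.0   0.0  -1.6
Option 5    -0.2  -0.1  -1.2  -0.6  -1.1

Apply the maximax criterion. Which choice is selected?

Option 1

Row maxima: Option 1=0.1, Option 2=-0.8, Option 3=0.0, Option 4=0.0, Option 5=-0.1
Best best-case = 0.1 → Option 1.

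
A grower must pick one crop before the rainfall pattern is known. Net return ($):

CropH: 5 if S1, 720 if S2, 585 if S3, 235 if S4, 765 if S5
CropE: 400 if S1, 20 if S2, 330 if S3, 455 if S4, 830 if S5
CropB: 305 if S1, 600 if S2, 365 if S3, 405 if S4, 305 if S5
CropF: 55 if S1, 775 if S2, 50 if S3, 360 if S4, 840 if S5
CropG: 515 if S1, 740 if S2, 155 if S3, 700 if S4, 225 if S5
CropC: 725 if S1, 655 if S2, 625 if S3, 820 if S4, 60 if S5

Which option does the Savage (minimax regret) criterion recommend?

CropB

Column bests: S1=725, S2=775, S3=625, S4=820, S5=840.
CropH regrets: 720, 55, 40, 585, 75 → max 720
CropE regrets: 325, 755, 295, 365, 10 → max 755
CropB regrets: 420, 175, 260, 415, 535 → max 535
CropF regrets: 670, 0, 575, 460, 0 → max 670
CropG regrets: 210, 35, 470, 120, 615 → max 615
CropC regrets: 0, 120, 0, 0, 780 → max 780
Smallest max regret = 535 → CropB.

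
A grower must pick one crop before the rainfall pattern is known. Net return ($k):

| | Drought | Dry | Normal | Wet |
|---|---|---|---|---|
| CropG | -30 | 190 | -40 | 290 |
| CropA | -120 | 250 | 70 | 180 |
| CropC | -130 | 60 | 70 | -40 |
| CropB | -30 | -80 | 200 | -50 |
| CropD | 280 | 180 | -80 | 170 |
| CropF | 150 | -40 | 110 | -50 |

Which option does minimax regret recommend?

CropD

Column bests: Drought=280, Dry=250, Normal=200, Wet=290.
CropG regrets: 310, 60, 240, 0 → max 310
CropA regrets: 400, 0, 130, 110 → max 400
CropC regrets: 410, 190, 130, 330 → max 410
CropB regrets: 310, 330, 0, 340 → max 340
CropD regrets: 0, 70, 280, 120 → max 280
CropF regrets: 130, 290, 90, 340 → max 340
Smallest max regret = 280 → CropD.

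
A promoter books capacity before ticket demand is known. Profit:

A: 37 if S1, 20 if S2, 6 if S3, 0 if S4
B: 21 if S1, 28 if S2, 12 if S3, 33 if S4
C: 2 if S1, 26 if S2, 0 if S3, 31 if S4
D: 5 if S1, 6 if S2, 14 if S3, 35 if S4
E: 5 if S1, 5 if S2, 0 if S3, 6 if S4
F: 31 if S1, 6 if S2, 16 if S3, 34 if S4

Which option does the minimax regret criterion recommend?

Column bests: S1=37, S2=28, S3=16, S4=35.
A regrets: 0, 8, 10, 35 → max 35
B regrets: 16, 0, 4, 2 → max 16
C regrets: 35, 2, 16, 4 → max 35
D regrets: 32, 22, 2, 0 → max 32
E regrets: 32, 23, 16, 29 → max 32
F regrets: 6, 22, 0, 1 → max 22
Smallest max regret = 16 → B.

B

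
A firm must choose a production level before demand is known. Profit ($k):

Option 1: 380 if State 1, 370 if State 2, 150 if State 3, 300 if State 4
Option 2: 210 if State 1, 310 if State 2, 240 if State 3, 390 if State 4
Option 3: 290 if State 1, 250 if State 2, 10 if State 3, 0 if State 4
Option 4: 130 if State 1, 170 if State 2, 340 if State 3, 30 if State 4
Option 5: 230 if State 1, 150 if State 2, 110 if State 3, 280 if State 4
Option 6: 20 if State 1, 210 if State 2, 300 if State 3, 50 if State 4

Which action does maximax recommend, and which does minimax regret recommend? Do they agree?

maximax → Option 2; minimax regret → Option 2 (agree)

Row maxima: Option 1=380, Option 2=390, Option 3=290, Option 4=340, Option 5=280, Option 6=300
Best best-case = 390 → Option 2.
Column bests: State 1=380, State 2=370, State 3=340, State 4=390.
Option 1 regrets: 0, 0, 190, 90 → max 190
Option 2 regrets: 170, 60, 100, 0 → max 170
Option 3 regrets: 90, 120, 330, 390 → max 390
Option 4 regrets: 250, 200, 0, 360 → max 360
Option 5 regrets: 150, 220, 230, 110 → max 230
Option 6 regrets: 360, 160, 40, 340 → max 360
Smallest max regret = 170 → Option 2.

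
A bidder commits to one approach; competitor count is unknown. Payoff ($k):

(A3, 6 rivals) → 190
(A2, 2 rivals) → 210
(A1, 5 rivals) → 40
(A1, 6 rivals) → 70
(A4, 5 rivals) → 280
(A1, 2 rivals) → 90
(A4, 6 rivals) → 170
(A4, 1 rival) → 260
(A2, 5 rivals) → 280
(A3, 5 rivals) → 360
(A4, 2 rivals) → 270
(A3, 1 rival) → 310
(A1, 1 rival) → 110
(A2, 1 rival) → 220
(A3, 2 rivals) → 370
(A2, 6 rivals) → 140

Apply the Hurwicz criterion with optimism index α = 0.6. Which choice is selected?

A3

A1: 0.6·110 + 0.4·40 = 82
A2: 0.6·280 + 0.4·140 = 224
A3: 0.6·370 + 0.4·190 = 298
A4: 0.6·280 + 0.4·170 = 236
Highest Hurwicz score = 298 → A3.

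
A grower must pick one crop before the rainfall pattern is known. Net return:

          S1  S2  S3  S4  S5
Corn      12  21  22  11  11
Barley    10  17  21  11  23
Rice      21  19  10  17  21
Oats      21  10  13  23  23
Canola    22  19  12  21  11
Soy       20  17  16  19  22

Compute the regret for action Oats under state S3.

Best payoff under S3 is 22.
Regret = 22 − 13 = 9.

9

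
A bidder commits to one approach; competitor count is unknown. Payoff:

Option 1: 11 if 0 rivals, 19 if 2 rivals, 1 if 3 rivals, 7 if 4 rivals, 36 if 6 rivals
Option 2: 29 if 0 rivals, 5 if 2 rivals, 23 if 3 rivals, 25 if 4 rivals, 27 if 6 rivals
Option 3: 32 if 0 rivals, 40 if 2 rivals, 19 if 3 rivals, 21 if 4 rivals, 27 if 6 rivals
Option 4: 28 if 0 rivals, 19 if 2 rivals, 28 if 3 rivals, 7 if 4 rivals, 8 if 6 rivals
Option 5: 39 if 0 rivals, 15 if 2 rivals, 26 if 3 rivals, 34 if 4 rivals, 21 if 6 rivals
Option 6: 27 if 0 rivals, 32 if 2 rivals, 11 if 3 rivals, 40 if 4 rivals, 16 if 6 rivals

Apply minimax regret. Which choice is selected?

Option 3

Column bests: 0 rivals=39, 2 rivals=40, 3 rivals=28, 4 rivals=40, 6 rivals=36.
Option 1 regrets: 28, 21, 27, 33, 0 → max 33
Option 2 regrets: 10, 35, 5, 15, 9 → max 35
Option 3 regrets: 7, 0, 9, 19, 9 → max 19
Option 4 regrets: 11, 21, 0, 33, 28 → max 33
Option 5 regrets: 0, 25, 2, 6, 15 → max 25
Option 6 regrets: 12, 8, 17, 0, 20 → max 20
Smallest max regret = 19 → Option 3.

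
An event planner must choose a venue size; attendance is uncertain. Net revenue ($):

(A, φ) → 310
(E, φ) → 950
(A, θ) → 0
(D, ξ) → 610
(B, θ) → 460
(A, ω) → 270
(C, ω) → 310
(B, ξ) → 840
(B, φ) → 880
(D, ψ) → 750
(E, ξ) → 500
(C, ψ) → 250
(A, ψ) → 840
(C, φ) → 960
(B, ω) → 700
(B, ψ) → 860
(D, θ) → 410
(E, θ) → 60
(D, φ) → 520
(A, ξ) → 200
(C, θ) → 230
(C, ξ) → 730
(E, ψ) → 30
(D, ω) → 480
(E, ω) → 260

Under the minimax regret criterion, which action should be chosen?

Column bests: θ=460, φ=960, ψ=860, ω=700, ξ=840.
A regrets: 460, 650, 20, 430, 640 → max 650
B regrets: 0, 80, 0, 0, 0 → max 80
C regrets: 230, 0, 610, 390, 110 → max 610
D regrets: 50, 440, 110, 220, 230 → max 440
E regrets: 400, 10, 830, 440, 340 → max 830
Smallest max regret = 80 → B.

B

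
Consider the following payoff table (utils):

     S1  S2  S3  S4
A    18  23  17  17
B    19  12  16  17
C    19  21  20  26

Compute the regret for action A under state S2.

0

Best payoff under S2 is 23.
Regret = 23 − 23 = 0.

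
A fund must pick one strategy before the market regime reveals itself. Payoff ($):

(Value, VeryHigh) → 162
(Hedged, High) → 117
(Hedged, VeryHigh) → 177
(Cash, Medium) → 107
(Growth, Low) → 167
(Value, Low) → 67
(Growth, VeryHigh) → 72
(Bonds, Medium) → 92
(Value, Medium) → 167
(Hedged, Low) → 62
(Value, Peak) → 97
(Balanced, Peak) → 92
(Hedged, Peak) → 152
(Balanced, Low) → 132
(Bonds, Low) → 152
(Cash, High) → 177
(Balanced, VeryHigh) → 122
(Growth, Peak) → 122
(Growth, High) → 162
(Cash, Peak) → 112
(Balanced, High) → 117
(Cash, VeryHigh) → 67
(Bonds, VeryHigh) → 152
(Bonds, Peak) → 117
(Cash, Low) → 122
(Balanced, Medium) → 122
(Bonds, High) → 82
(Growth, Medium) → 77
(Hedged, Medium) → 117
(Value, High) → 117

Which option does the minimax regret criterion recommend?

Column bests: Low=167, Medium=167, High=177, VeryHigh=177, Peak=152.
Growth regrets: 0, 90, 15, 105, 30 → max 105
Balanced regrets: 35, 45, 60, 55, 60 → max 60
Bonds regrets: 15, 75, 95, 25, 35 → max 95
Cash regrets: 45, 60, 0, 110, 40 → max 110
Value regrets: 100, 0, 60, 15, 55 → max 100
Hedged regrets: 105, 50, 60, 0, 0 → max 105
Smallest max regret = 60 → Balanced.

Balanced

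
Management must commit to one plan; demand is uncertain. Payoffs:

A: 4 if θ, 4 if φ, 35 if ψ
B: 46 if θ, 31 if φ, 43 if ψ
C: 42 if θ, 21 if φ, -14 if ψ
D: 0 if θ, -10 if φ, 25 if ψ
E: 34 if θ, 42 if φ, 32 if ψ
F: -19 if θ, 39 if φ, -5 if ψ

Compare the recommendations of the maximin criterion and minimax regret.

Row minima: A=4, B=31, C=-14, D=-10, E=32, F=-19
Best worst-case = 32 → E.
Column bests: θ=46, φ=42, ψ=43.
A regrets: 42, 38, 8 → max 42
B regrets: 0, 11, 0 → max 11
C regrets: 4, 21, 57 → max 57
D regrets: 46, 52, 18 → max 52
E regrets: 12, 0, 11 → max 12
F regrets: 65, 3, 48 → max 65
Smallest max regret = 11 → B.

maximin → E; minimax regret → B (disagree)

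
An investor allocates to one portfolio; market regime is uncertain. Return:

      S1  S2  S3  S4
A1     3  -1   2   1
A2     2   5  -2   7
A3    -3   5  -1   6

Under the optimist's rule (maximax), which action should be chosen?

A2

Row maxima: A1=3, A2=7, A3=6
Best best-case = 7 → A2.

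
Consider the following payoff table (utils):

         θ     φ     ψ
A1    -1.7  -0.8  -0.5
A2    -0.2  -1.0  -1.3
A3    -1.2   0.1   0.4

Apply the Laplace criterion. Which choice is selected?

A3

Row averages: A1=-1, A2=-5/6, A3=-7/30
Highest average = -7/30 → A3.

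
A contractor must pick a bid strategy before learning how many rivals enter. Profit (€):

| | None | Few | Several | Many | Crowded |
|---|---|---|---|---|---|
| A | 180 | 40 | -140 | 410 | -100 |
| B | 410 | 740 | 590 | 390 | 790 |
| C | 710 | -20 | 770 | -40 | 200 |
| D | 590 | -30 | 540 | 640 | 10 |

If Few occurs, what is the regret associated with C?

760

Best payoff under Few is 740.
Regret = 740 − (-20) = 760.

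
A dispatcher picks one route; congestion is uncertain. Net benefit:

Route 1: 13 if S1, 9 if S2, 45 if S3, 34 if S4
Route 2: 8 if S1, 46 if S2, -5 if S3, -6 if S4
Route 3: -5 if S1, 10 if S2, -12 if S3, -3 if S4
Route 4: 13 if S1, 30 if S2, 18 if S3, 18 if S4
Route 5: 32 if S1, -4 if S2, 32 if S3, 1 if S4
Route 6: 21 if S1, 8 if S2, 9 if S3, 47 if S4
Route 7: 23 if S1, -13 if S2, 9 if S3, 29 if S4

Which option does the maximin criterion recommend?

Route 4

Row minima: Route 1=9, Route 2=-6, Route 3=-12, Route 4=13, Route 5=-4, Route 6=8, Route 7=-13
Best worst-case = 13 → Route 4.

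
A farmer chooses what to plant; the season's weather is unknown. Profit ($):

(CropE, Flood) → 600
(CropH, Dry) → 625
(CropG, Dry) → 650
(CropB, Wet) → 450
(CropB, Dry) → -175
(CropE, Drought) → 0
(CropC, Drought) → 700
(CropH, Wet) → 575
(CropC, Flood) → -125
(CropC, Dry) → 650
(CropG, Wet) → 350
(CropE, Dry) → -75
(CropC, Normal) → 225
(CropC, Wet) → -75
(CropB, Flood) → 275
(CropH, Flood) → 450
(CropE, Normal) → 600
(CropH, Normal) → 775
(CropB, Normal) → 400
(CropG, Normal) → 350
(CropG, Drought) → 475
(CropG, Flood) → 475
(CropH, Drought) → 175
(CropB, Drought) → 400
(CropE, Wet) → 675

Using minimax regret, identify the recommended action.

Column bests: Drought=700, Dry=650, Normal=775, Wet=675, Flood=600.
CropG regrets: 225, 0, 425, 325, 125 → max 425
CropE regrets: 700, 725, 175, 0, 0 → max 725
CropB regrets: 300, 825, 375, 225, 325 → max 825
CropH regrets: 525, 25, 0, 100, 150 → max 525
CropC regrets: 0, 0, 550, 750, 725 → max 750
Smallest max regret = 425 → CropG.

CropG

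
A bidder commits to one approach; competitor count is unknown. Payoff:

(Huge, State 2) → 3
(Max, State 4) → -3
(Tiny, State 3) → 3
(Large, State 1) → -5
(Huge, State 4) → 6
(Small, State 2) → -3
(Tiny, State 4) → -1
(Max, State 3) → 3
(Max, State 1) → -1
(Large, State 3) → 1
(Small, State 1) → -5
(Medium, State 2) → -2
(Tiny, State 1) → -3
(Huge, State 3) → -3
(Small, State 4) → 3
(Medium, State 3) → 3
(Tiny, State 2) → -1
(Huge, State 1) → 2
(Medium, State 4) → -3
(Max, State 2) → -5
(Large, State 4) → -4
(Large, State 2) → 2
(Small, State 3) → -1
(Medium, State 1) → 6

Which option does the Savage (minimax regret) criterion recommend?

Column bests: State 1=6, State 2=3, State 3=3, State 4=6.
Tiny regrets: 9, 4, 0, 7 → max 9
Small regrets: 11, 6, 4, 3 → max 11
Medium regrets: 0, 5, 0, 9 → max 9
Large regrets: 11, 1, 2, 10 → max 11
Huge regrets: 4, 0, 6, 0 → max 6
Max regrets: 7, 8, 0, 9 → max 9
Smallest max regret = 6 → Huge.

Huge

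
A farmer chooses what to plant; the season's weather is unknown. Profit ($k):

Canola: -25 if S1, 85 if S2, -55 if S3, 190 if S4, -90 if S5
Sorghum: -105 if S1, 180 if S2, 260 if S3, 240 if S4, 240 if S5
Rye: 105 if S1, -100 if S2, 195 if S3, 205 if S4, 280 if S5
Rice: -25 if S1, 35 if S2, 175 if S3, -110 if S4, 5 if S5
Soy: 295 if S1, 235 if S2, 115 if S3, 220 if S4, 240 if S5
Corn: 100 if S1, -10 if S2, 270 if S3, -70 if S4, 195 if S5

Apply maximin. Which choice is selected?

Row minima: Canola=-90, Sorghum=-105, Rye=-100, Rice=-110, Soy=115, Corn=-70
Best worst-case = 115 → Soy.

Soy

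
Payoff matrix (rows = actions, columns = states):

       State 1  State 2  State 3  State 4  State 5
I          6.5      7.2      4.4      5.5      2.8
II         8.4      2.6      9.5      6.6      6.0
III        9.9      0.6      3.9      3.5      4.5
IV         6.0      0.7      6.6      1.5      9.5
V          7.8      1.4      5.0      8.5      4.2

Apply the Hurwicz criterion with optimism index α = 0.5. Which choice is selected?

II

I: 0.5·7.2 + 0.5·2.8 = 5
II: 0.5·9.5 + 0.5·2.6 = 6.05
III: 0.5·9.9 + 0.5·0.6 = 5.25
IV: 0.5·9.5 + 0.5·0.7 = 5.1
V: 0.5·8.5 + 0.5·1.4 = 4.95
Highest Hurwicz score = 6.05 → II.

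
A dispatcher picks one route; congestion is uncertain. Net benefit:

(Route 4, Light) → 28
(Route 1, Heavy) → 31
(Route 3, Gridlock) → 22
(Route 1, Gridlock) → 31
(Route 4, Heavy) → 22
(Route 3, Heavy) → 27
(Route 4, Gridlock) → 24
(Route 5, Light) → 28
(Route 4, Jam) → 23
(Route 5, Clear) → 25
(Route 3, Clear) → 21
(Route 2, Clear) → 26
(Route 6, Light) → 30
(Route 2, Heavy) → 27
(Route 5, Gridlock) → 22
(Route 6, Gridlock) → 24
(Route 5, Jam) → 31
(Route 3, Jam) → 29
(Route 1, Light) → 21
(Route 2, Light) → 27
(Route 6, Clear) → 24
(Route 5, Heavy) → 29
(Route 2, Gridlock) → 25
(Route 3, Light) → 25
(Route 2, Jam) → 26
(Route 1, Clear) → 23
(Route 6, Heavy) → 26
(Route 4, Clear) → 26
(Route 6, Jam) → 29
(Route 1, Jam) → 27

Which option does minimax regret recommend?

Route 2

Column bests: Clear=26, Light=30, Heavy=31, Jam=31, Gridlock=31.
Route 1 regrets: 3, 9, 0, 4, 0 → max 9
Route 2 regrets: 0, 3, 4, 5, 6 → max 6
Route 3 regrets: 5, 5, 4, 2, 9 → max 9
Route 4 regrets: 0, 2, 9, 8, 7 → max 9
Route 5 regrets: 1, 2, 2, 0, 9 → max 9
Route 6 regrets: 2, 0, 5, 2, 7 → max 7
Smallest max regret = 6 → Route 2.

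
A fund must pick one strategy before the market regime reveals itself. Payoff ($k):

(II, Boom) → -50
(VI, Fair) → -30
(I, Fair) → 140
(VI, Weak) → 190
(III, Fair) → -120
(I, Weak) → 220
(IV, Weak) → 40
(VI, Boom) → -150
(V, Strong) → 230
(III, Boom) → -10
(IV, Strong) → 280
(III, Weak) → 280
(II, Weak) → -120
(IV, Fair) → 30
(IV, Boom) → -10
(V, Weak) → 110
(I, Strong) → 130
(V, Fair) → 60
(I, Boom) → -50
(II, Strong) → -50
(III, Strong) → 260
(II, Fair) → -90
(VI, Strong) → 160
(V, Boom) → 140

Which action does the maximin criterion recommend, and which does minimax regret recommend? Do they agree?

Row minima: I=-50, II=-120, III=-120, IV=-10, V=60, VI=-150
Best worst-case = 60 → V.
Column bests: Weak=280, Fair=140, Strong=280, Boom=140.
I regrets: 60, 0, 150, 190 → max 190
II regrets: 400, 230, 330, 190 → max 400
III regrets: 0, 260, 20, 150 → max 260
IV regrets: 240, 110, 0, 150 → max 240
V regrets: 170, 80, 50, 0 → max 170
VI regrets: 90, 170, 120, 290 → max 290
Smallest max regret = 170 → V.

maximin → V; minimax regret → V (agree)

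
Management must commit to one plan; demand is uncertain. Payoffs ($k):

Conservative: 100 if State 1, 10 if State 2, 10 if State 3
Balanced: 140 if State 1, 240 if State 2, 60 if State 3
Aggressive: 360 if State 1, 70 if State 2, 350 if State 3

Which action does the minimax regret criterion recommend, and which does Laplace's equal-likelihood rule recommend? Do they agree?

Column bests: State 1=360, State 2=240, State 3=350.
Conservative regrets: 260, 230, 340 → max 340
Balanced regrets: 220, 0, 290 → max 290
Aggressive regrets: 0, 170, 0 → max 170
Smallest max regret = 170 → Aggressive.
Row averages: Conservative=40, Balanced=440/3, Aggressive=260
Highest average = 260 → Aggressive.

minimax regret → Aggressive; laplace → Aggressive (agree)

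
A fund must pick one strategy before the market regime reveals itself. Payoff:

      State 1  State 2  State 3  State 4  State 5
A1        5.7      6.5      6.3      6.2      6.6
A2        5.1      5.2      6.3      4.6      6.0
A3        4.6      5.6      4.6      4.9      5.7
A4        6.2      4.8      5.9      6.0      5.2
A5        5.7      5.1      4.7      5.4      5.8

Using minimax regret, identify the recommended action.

Column bests: State 1=6.2, State 2=6.5, State 3=6.3, State 4=6.2, State 5=6.6.
A1 regrets: 0.5, 0.0, 0.0, 0.0, 0.0 → max 0.5
A2 regrets: 1.1, 1.3, 0.0, 1.6, 0.6 → max 1.6
A3 regrets: 1.6, 0.9, 1.7, 1.3, 0.9 → max 1.7
A4 regrets: 0.0, 1.7, 0.4, 0.2, 1.4 → max 1.7
A5 regrets: 0.5, 1.4, 1.6, 0.8, 0.8 → max 1.6
Smallest max regret = 0.5 → A1.

A1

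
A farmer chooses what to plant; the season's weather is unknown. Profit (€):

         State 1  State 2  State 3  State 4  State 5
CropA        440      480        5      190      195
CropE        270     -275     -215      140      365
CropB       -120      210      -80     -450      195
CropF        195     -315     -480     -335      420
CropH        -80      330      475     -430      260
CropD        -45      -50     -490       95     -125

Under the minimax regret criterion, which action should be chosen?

Column bests: State 1=440, State 2=480, State 3=475, State 4=190, State 5=420.
CropA regrets: 0, 0, 470, 0, 225 → max 470
CropE regrets: 170, 755, 690, 50, 55 → max 755
CropB regrets: 560, 270, 555, 640, 225 → max 640
CropF regrets: 245, 795, 955, 525, 0 → max 955
CropH regrets: 520, 150, 0, 620, 160 → max 620
CropD regrets: 485, 530, 965, 95, 545 → max 965
Smallest max regret = 470 → CropA.

CropA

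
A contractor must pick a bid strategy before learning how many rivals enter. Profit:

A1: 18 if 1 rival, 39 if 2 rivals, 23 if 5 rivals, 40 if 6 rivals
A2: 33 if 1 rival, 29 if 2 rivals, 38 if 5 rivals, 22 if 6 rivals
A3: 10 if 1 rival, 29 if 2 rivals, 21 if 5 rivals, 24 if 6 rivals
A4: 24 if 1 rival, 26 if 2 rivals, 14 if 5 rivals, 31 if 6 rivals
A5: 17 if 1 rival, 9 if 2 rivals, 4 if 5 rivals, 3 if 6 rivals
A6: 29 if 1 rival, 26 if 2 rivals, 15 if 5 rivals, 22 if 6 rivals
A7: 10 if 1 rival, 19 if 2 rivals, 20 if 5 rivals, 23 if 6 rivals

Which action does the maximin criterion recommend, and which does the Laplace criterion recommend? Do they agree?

Row minima: A1=18, A2=22, A3=10, A4=14, A5=3, A6=15, A7=10
Best worst-case = 22 → A2.
Row averages: A1=30, A2=30.5, A3=21, A4=23.75, A5=8.25, A6=23, A7=18
Highest average = 30.5 → A2.

maximin → A2; laplace → A2 (agree)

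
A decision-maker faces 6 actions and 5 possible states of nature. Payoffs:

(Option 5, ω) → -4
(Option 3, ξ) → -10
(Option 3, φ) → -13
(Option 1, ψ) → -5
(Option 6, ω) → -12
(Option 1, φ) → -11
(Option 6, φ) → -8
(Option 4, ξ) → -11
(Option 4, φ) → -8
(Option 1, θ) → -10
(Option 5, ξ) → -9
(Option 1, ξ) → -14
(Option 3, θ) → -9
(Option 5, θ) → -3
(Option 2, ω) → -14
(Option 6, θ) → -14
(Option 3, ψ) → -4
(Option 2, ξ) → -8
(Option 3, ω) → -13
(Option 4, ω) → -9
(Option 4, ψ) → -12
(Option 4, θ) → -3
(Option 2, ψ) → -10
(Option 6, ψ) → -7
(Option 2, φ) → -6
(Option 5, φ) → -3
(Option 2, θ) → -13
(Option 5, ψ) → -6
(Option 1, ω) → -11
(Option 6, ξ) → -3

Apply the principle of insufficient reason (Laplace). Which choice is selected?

Row averages: Option 1=-10.2, Option 2=-10.2, Option 3=-9.8, Option 4=-8.6, Option 5=-5, Option 6=-8.8
Highest average = -5 → Option 5.

Option 5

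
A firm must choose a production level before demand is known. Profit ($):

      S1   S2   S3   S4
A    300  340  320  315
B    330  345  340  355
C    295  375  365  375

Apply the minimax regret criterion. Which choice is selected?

Column bests: S1=330, S2=375, S3=365, S4=375.
A regrets: 30, 35, 45, 60 → max 60
B regrets: 0, 30, 25, 20 → max 30
C regrets: 35, 0, 0, 0 → max 35
Smallest max regret = 30 → B.

B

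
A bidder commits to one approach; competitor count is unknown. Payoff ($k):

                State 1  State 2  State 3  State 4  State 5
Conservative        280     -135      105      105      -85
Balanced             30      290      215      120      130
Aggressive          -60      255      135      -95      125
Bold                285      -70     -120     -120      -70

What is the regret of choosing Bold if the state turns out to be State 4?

240

Best payoff under State 4 is 120.
Regret = 120 − (-120) = 240.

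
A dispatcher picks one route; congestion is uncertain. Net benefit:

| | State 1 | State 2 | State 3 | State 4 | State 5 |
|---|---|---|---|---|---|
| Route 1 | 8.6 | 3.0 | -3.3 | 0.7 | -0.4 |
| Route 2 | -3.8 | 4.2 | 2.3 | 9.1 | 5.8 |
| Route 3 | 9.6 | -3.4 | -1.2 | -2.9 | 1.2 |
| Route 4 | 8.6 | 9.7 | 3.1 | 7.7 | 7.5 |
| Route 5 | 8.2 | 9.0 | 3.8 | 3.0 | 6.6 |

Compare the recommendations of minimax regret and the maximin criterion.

Column bests: State 1=9.6, State 2=9.7, State 3=3.8, State 4=9.1, State 5=7.5.
Route 1 regrets: 1.0, 6.7, 7.1, 8.4, 7.9 → max 8.4
Route 2 regrets: 13.4, 5.5, 1.5, 0.0, 1.7 → max 13.4
Route 3 regrets: 0.0, 13.1, 5.0, 12.0, 6.3 → max 13.1
Route 4 regrets: 1.0, 0.0, 0.7, 1.4, 0.0 → max 1.4
Route 5 regrets: 1.4, 0.7, 0.0, 6.1, 0.9 → max 6.1
Smallest max regret = 1.4 → Route 4.
Row minima: Route 1=-3.3, Route 2=-3.8, Route 3=-3.4, Route 4=3.1, Route 5=3.0
Best worst-case = 3.1 → Route 4.

minimax regret → Route 4; maximin → Route 4 (agree)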